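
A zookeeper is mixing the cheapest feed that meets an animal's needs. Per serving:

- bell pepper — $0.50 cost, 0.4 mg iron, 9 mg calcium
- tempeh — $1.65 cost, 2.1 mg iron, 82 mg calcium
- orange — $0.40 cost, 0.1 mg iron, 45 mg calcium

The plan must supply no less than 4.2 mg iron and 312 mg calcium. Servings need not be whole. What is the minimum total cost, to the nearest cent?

$4.46

With two linear requirements the optimum uses one or two foods; enumerate the corners.
bell pepper only: max(4.2/0.4, 312/9) = 34.67 servings → $17.33.
tempeh only: max(4.2/2.1, 312/82) = 3.805 servings → $6.28.
orange only: max(4.2/0.1, 312/45) = 42 servings → $16.80.
bell pepper + tempeh: the both-tight solution has a negative serving — not a feasible corner.
bell pepper + orange with both tight: 9.228 servings and 5.088 servings → $6.65.
tempeh + orange with both tight: 1.829 servings and 3.601 servings → $4.46.
So the least-cost plan costs $4.46.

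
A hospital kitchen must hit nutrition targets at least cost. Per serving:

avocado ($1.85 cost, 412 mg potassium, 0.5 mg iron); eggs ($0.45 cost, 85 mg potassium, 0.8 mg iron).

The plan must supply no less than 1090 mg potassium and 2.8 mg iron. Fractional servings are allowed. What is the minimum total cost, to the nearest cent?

Minimising a linear cost over {potassium ≥ 1090, iron ≥ 2.8, servings ≥ 0} — the optimum is at a vertex, using one or two foods.
avocado only: max(1090/412, 2.8/0.5) = 5.6 servings → $10.36.
eggs only: max(1090/85, 2.8/0.8) = 12.82 servings → $5.77.
avocado + eggs with both tight: 2.208 servings and 2.12 servings → $5.04.
The minimum over all feasible corners is $5.04.

$5.04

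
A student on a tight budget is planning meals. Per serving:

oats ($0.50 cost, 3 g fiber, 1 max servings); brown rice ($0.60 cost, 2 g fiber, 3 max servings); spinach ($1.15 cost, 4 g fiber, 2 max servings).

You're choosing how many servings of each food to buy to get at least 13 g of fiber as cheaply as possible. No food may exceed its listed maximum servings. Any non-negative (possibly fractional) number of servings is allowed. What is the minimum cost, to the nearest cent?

Cost per g of fiber: oats $0.1667, spinach $0.2875, brown rice $0.3000.
Take 1 serving of oats: +3.0 g fiber for $0.50 (total $0.50, still need 10.0 g).
Take 2 servings of spinach: +8.0 g fiber for $2.30 (total $2.80, still need 2.0 g).
Take 1 serving of brown rice: +2.0 g fiber for $0.60 (total $3.40, still need 0.0 g).
Greedy by cheapest-per-g is optimal for a single linear constraint, so the minimum cost is $3.40.

$3.40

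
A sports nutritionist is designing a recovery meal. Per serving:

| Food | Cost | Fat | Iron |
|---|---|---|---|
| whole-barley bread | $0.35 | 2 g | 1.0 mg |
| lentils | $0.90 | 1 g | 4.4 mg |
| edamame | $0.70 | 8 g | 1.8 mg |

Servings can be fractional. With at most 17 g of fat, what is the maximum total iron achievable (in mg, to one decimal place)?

74.8 mg

Iron per g fat: lentils 4.4, whole-barley bread 0.5, edamame 0.225.
With no serving limits, spend the whole fat allowance on lentils: 17 g / 1 g × 4.4 mg = 74.8 mg.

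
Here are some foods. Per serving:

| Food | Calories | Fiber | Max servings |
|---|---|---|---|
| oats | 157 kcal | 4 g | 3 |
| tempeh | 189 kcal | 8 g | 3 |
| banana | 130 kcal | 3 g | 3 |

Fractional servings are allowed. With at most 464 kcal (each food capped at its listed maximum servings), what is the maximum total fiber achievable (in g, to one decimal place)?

Fiber per kcal: tempeh 0.04233, oats 0.02548, banana 0.02308.
Take 2.455 servings of tempeh: uses 464 kcal, +19.6 g fiber (running total 19.6 g).
Filling greedily by fiber-per-kcal is optimal for one linear limit, giving 19.6 g.

19.6 g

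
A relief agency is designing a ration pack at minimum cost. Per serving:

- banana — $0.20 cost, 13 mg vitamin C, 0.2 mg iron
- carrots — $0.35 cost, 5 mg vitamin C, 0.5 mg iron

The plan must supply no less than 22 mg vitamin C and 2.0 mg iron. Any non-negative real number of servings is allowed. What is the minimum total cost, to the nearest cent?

Minimising a linear cost over {vitamin C ≥ 22, iron ≥ 2.0, servings ≥ 0} — the optimum is at a vertex, using one or two foods.
banana only: max(22/13, 2.0/0.2) = 10 servings → $2.00.
carrots only: max(22/5, 2.0/0.5) = 4.4 servings → $1.54.
banana + carrots with both tight: 0.1818 servings and 3.927 servings → $1.41.
Cheapest feasible corner: $1.41.

$1.41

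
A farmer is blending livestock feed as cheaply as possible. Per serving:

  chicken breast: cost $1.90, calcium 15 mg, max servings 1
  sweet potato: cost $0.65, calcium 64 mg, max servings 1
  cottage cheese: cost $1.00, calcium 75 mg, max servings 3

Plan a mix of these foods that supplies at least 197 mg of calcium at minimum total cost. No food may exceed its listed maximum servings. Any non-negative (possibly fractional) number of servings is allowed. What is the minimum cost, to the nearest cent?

Cost per mg of calcium: sweet potato $0.0102, cottage cheese $0.0133, chicken breast $0.1267.
Take 1 serving of sweet potato: +64.0 mg calcium for $0.65 (total $0.65, still need 133.0 mg).
Take 1.773 servings of cottage cheese: +133.0 mg calcium for $1.77 (total $2.42, still need 0.0 mg).
Filling from the cheapest source first is optimal under one linear minimum: $2.42.

$2.42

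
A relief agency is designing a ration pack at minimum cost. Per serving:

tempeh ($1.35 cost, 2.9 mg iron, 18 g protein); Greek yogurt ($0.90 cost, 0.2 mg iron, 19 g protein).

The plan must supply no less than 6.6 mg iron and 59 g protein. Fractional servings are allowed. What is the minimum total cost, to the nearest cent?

Two binding constraints pin down two serving amounts, so the optimal mix uses at most two foods. The candidates are each food alone (scaled to the tighter of iron/protein) and each pair with both constraints tight.
tempeh only: max(6.6/2.9, 59/18) = 3.278 servings → $4.42.
Greek yogurt only: max(6.6/0.2, 59/19) = 33 servings → $29.70.
tempeh + Greek yogurt with both tight: 2.206 servings and 1.016 servings → $3.89.
So the least-cost plan costs $3.89.

$3.89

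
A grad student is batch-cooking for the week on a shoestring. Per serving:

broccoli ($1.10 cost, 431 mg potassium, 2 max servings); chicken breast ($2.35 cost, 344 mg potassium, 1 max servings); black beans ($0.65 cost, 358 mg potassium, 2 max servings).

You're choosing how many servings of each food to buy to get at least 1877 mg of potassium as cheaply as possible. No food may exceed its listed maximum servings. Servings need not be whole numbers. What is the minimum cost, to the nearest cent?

Cost per mg of potassium: black beans $0.0018, broccoli $0.0026, chicken breast $0.0068.
Take 2 servings of black beans: +716.0 mg potassium for $1.30 (total $1.30, still need 1161.0 mg).
Take 2 servings of broccoli: +862.0 mg potassium for $2.20 (total $3.50, still need 299.0 mg).
Take 0.8692 servings of chicken breast: +299.0 mg potassium for $2.04 (total $5.54, still need 0.0 mg).
Greedy by cheapest-per-mg is optimal for a single linear constraint, so the minimum cost is $5.54.

$5.54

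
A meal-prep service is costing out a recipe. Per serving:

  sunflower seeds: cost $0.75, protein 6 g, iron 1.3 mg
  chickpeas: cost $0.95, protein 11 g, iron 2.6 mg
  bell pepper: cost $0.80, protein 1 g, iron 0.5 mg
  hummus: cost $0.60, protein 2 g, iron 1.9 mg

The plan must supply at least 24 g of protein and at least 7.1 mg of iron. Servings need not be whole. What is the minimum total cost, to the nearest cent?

sunflower seeds only: max(24/6, 7.1/1.3) = 5.462 servings → $4.10.
chickpeas only: max(24/11, 7.1/2.6) = 2.731 servings → $2.59.
bell pepper only: max(24/1, 7.1/0.5) = 24 servings → $19.20.
hummus only: max(24/2, 7.1/1.9) = 12 servings → $7.20.
sunflower seeds + chickpeas with both targets exact would need a negative amount; discard.
sunflower seeds + bell pepper with both tight: 2.882 servings and 6.706 servings → $7.53.
sunflower seeds + hummus with both tight: 3.568 servings and 1.295 servings → $3.45.
chickpeas + bell pepper with both tight: 1.69 servings and 5.414 servings → $5.94.
chickpeas + hummus with both tight: 2 servings and 1 serving → $2.50.
bell pepper + hummus with both targets exact would need a negative amount; discard.
So the least-cost plan costs $2.50.

$2.50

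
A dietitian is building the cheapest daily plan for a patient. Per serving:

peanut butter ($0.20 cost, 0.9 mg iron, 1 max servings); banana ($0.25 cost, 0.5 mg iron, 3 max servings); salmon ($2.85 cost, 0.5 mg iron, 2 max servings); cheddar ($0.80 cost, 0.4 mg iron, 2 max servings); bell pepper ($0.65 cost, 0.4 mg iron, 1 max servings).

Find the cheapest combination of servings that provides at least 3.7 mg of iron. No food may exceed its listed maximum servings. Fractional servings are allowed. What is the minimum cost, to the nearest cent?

Cost per mg of iron: peanut butter $0.2222, banana $0.5000, bell pepper $1.6250, cheddar $2.0000, salmon $5.7000.
Take 1 serving of peanut butter: +0.9 mg iron for $0.20 (total $0.20, still need 2.8 mg).
Take 3 servings of banana: +1.5 mg iron for $0.75 (total $0.95, still need 1.3 mg).
Take 1 serving of bell pepper: +0.4 mg iron for $0.65 (total $1.60, still need 0.9 mg).
Take 2 servings of cheddar: +0.8 mg iron for $1.60 (total $3.20, still need 0.1 mg).
Take 0.2 servings of salmon: +0.1 mg iron for $0.57 (total $3.77, still need 0.0 mg).
Filling from the cheapest source first is optimal under one linear minimum: $3.77.

$3.77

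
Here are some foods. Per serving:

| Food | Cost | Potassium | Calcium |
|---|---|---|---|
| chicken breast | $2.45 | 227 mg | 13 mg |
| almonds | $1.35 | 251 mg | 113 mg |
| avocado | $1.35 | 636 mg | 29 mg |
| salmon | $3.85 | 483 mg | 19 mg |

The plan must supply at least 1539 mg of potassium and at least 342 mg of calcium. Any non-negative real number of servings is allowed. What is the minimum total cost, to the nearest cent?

$5.45

A basic optimal solution has at most two foods positive. Try each food alone and each pair with both targets met exactly.
chicken breast only: max(1539/227, 342/13) = 26.31 servings → $64.45.
almonds only: max(1539/251, 342/113) = 6.131 servings → $8.28.
avocado only: max(1539/636, 342/29) = 11.79 servings → $15.92.
salmon only: max(1539/483, 342/19) = 18 servings → $69.30.
chicken breast + almonds with both tight: 3.934 servings and 2.574 servings → $13.11.
chicken breast + avocado: intersection lies outside the first quadrant.
chicken breast + salmon: intersection lies outside the first quadrant.
almonds + avocado with both tight: 2.677 servings and 1.363 servings → $5.45.
almonds + salmon with both tight: 2.729 servings and 1.768 servings → $10.49.
avocado + salmon with both targets exact would need a negative amount; discard.
Cheapest feasible corner: $5.45.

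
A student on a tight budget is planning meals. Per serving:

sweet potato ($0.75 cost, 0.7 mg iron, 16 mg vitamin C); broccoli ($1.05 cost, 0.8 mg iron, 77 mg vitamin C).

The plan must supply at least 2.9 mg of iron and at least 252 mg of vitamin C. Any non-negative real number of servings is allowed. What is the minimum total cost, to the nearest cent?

An LP optimum is at a vertex; with two nutrient constraints at most two foods are used. Check each candidate.
sweet potato only: max(2.9/0.7, 252/16) = 15.75 servings → $11.81.
broccoli only: max(2.9/0.8, 252/77) = 3.625 servings → $3.81.
sweet potato + broccoli with both tight: 0.528 servings and 3.163 servings → $3.72.
Cheapest feasible corner: $3.72.

$3.72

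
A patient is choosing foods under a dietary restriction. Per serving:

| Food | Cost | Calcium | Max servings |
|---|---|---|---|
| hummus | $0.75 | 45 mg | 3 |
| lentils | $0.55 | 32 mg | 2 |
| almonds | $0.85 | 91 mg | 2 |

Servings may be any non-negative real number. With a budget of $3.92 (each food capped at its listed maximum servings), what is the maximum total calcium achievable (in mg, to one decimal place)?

315.2 mg

Calcium per dollar: almonds 107.1, hummus 60, lentils 58.18.
Take 2 servings of almonds: spends $1.70, +182.0 mg calcium (running total 182.0 mg).
Take 2.96 servings of hummus: spends $2.22, +133.2 mg calcium (running total 315.2 mg).
Greedy by best ratio exhausts the cost allowance optimally: 315.2 mg.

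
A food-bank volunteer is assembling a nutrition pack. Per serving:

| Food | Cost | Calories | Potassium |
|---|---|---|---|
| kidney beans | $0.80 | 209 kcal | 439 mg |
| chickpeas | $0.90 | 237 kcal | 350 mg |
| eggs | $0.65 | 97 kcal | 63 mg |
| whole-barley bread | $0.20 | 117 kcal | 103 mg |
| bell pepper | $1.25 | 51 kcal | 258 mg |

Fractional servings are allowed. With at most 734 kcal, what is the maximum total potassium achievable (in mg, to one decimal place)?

3713.2 mg

Potassium per kcal: bell pepper 5.059, kidney beans 2.1, chickpeas 1.477, whole-barley bread 0.8803, eggs 0.6495.
With no serving limits, spend the whole calories allowance on bell pepper: 734 kcal / 51 kcal × 258 mg = 3713.2 mg.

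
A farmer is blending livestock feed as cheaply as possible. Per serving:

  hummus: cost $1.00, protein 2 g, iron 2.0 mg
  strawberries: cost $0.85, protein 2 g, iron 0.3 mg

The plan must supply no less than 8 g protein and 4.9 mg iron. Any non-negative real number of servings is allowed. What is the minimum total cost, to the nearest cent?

$3.73

Check every corner: each single food scaled to meet both minima, and each pair solved so both constraints bind.
hummus only: max(8/2, 4.9/2.0) = 4 servings → $4.00.
strawberries only: max(8/2, 4.9/0.3) = 16.33 servings → $13.88.
hummus + strawberries with both tight: 2.176 servings and 1.824 servings → $3.73.
So the least-cost plan costs $3.73.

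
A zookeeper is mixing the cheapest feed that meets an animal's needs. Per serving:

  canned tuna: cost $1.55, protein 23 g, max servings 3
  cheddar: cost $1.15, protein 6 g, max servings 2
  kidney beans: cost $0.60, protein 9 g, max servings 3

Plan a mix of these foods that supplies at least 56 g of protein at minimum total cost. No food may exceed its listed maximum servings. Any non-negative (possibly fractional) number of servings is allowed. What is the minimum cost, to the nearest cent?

Cost per g of protein: kidney beans $0.0667, canned tuna $0.0674, cheddar $0.1917.
Take 3 servings of kidney beans: +27.0 g protein for $1.80 (total $1.80, still need 29.0 g).
Take 1.261 servings of canned tuna: +29.0 g protein for $1.95 (total $3.75, still need 0.0 g).
Filling from the cheapest source first is optimal under one linear minimum: $3.75.

$3.75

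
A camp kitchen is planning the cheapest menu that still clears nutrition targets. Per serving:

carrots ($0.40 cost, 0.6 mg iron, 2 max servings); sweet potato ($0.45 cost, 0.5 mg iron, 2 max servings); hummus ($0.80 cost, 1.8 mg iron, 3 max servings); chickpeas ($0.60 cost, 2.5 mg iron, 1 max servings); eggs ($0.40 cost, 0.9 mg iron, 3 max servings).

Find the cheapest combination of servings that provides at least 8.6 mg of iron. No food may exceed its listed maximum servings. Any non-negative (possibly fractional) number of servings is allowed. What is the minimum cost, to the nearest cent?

$3.31

Cost per mg of iron: chickpeas $0.2400, hummus $0.4444, eggs $0.4444, carrots $0.6667, sweet potato $0.9000.
Take 1 serving of chickpeas: +2.5 mg iron for $0.60 (total $0.60, still need 6.1 mg).
Take 3 servings of hummus: +5.4 mg iron for $2.40 (total $3.00, still need 0.7 mg).
Take 0.7778 servings of eggs: +0.7 mg iron for $0.31 (total $3.31, still need 0.0 mg).
Filling from the cheapest source first is optimal under one linear minimum: $3.31.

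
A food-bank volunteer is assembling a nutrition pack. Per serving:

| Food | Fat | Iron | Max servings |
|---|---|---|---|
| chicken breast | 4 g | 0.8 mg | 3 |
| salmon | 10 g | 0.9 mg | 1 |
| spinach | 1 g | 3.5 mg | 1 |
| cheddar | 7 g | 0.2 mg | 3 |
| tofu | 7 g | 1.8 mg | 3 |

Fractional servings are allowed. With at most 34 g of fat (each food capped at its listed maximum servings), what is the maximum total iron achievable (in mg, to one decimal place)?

Iron per g fat: spinach 3.5, tofu 0.2571, chicken breast 0.2, salmon 0.09, cheddar 0.02857.
Take 1 serving of spinach: uses 1 g fat, +3.5 mg iron (running total 3.5 mg).
Take 3 servings of tofu: uses 21 g fat, +5.4 mg iron (running total 8.9 mg).
Take 3 servings of chicken breast: uses 12 g fat, +2.4 mg iron (running total 11.3 mg).
Greedy by best ratio exhausts the fat allowance optimally: 11.3 mg.

11.3 mg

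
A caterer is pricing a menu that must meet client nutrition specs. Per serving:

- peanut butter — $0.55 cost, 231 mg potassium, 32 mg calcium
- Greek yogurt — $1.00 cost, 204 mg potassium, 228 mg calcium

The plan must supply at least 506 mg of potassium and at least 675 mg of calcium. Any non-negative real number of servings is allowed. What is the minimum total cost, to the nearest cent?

$2.96

A basic optimal solution has at most two foods positive. Try each food alone and each pair with both targets met exactly.
peanut butter only: max(506/231, 675/32) = 21.09 servings → $11.60.
Greek yogurt only: max(506/204, 675/228) = 2.961 servings → $2.96.
peanut butter + Greek yogurt: intersection lies outside the first quadrant.
The minimum over all feasible corners is $2.96.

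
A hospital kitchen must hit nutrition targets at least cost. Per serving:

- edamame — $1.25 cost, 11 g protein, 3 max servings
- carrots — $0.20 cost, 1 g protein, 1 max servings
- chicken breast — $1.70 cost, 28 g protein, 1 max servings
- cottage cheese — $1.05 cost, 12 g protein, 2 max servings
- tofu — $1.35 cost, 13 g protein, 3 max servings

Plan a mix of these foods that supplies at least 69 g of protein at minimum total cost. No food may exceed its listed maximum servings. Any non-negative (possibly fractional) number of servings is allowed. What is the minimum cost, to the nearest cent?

Cost per g of protein: chicken breast $0.0607, cottage cheese $0.0875, tofu $0.1038, edamame $0.1136, carrots $0.2000.
Take 1 serving of chicken breast: +28.0 g protein for $1.70 (total $1.70, still need 41.0 g).
Take 2 servings of cottage cheese: +24.0 g protein for $2.10 (total $3.80, still need 17.0 g).
Take 1.308 servings of tofu: +17.0 g protein for $1.77 (total $5.57, still need 0.0 g).
Greedy by cheapest-per-g is optimal for a single linear constraint, so the minimum cost is $5.57.

$5.57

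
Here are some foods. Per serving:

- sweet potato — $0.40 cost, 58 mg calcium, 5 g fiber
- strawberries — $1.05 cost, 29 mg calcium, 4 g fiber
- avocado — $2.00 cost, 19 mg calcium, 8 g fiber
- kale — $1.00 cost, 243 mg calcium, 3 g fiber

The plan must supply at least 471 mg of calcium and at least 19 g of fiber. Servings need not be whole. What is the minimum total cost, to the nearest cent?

$2.43

Check every corner: each single food scaled to meet both minima, and each pair solved so both constraints bind.
sweet potato only: max(471/58, 19/5) = 8.121 servings → $3.25.
strawberries only: max(471/29, 19/4) = 16.24 servings → $17.05.
avocado only: max(471/19, 19/8) = 24.79 servings → $49.58.
kale only: max(471/243, 19/3) = 6.333 servings → $6.33.
sweet potato + strawberries: the both-tight solution has a negative serving — not a feasible corner.
sweet potato + avocado: intersection lies outside the first quadrant.
sweet potato + kale with both tight: 3.078 servings and 1.204 servings → $2.43.
strawberries + avocado: intersection lies outside the first quadrant.
strawberries + kale with both tight: 3.62 servings and 1.506 servings → $5.31.
avocado + kale with both tight: 1.698 servings and 1.806 servings → $5.20.
So the least-cost plan costs $2.43.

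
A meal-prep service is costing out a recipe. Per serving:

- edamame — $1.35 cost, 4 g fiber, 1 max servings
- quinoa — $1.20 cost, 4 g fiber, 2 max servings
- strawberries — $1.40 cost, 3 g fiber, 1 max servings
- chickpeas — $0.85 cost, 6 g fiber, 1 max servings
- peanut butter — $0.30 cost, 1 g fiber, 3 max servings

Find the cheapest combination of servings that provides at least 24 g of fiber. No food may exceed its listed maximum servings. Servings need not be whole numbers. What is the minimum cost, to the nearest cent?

$6.90

Cost per g of fiber: chickpeas $0.1417, quinoa $0.3000, peanut butter $0.3000, edamame $0.3375, strawberries $0.4667.
Take 1 serving of chickpeas: +6.0 g fiber for $0.85 (total $0.85, still need 18.0 g).
Take 2 servings of quinoa: +8.0 g fiber for $2.40 (total $3.25, still need 10.0 g).
Take 3 servings of peanut butter: +3.0 g fiber for $0.90 (total $4.15, still need 7.0 g).
Take 1 serving of edamame: +4.0 g fiber for $1.35 (total $5.50, still need 3.0 g).
Take 1 serving of strawberries: +3.0 g fiber for $1.40 (total $6.90, still need 0.0 g).
Greedy by cheapest-per-g is optimal for a single linear constraint, so the minimum cost is $6.90.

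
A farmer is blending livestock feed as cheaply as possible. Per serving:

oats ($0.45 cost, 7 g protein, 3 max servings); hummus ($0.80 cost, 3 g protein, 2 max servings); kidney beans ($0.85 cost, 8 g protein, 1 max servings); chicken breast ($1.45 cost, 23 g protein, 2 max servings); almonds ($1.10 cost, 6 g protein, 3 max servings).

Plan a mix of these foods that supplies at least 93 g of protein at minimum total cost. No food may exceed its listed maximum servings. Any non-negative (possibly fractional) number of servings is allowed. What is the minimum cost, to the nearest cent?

Cost per g of protein: chicken breast $0.0630, oats $0.0643, kidney beans $0.1062, almonds $0.1833, hummus $0.2667.
Take 2 servings of chicken breast: +46.0 g protein for $2.90 (total $2.90, still need 47.0 g).
Take 3 servings of oats: +21.0 g protein for $1.35 (total $4.25, still need 26.0 g).
Take 1 serving of kidney beans: +8.0 g protein for $0.85 (total $5.10, still need 18.0 g).
Take 3 servings of almonds: +18.0 g protein for $3.30 (total $8.40, still need 0.0 g).
Filling from the cheapest source first is optimal under one linear minimum: $8.40.

$8.40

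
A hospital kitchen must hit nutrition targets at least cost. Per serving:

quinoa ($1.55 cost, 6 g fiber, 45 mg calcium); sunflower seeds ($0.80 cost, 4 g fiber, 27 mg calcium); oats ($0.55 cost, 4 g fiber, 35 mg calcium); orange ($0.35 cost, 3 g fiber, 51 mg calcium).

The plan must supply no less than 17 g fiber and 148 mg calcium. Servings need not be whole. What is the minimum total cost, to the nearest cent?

$1.98

A basic optimal solution has at most two foods positive. Try each food alone and each pair with both targets met exactly.
quinoa only: max(17/6, 148/45) = 3.289 servings → $5.10.
sunflower seeds only: max(17/4, 148/27) = 5.481 servings → $4.39.
oats only: max(17/4, 148/35) = 4.25 servings → $2.34.
orange only: max(17/3, 148/51) = 5.667 servings → $1.98.
quinoa + sunflower seeds with both targets exact would need a negative amount; discard.
quinoa + oats with both tight: 0.1 servings and 4.1 servings → $2.41.
quinoa + orange with both tight: 2.474 servings and 0.7193 servings → $4.09.
sunflower seeds + oats with both tight: 0.09375 servings and 4.156 servings → $2.36.
sunflower seeds + orange with both tight: 3.439 servings and 1.081 servings → $3.13.
oats + orange: the both-tight solution has a negative serving — not a feasible corner.
The minimum over all feasible corners is $1.98.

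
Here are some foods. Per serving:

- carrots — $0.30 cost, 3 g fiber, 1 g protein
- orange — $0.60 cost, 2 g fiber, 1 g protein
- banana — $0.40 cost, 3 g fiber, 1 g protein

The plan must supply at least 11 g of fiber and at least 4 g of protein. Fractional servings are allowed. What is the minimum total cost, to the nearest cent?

This is a tiny linear program; its minimum lies at a vertex of the feasible set. List the vertices and price them.
carrots only: max(11/3, 4/1) = 4 servings → $1.20.
orange only: max(11/2, 4/1) = 5.5 servings → $3.30.
banana only: max(11/3, 4/1) = 4 servings → $1.60.
carrots + orange with both tight: 3 servings and 1 serving → $1.50.
carrots + banana (both tight): parallel constraints — no distinct corner.
orange + banana with both tight: 1 serving and 3 servings → $1.80.
The minimum over all feasible corners is $1.20.

$1.20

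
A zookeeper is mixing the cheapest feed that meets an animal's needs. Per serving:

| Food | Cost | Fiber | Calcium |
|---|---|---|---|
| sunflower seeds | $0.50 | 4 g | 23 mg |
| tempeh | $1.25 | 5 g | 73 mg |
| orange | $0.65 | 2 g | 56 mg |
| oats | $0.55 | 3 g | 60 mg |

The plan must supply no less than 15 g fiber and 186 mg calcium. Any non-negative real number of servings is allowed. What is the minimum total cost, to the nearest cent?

$2.28

Minimising a linear cost over {fiber ≥ 15, calcium ≥ 186, servings ≥ 0} — the optimum is at a vertex, using one or two foods.
sunflower seeds only: max(15/4, 186/23) = 8.087 servings → $4.04.
tempeh only: max(15/5, 186/73) = 3 servings → $3.75.
orange only: max(15/2, 186/56) = 7.5 servings → $4.88.
oats only: max(15/3, 186/60) = 5 servings → $2.75.
sunflower seeds + tempeh with both tight: 0.9322 servings and 2.254 servings → $3.28.
sunflower seeds + orange with both tight: 2.629 servings and 2.242 servings → $2.77.
sunflower seeds + oats with both tight: 2 servings and 2.333 servings → $2.28.
tempeh + orange: the both-tight solution has a negative serving — not a feasible corner.
tempeh + oats with both targets exact would need a negative amount; discard.
orange + oats: intersection lies outside the first quadrant.
Cheapest feasible corner: $2.28.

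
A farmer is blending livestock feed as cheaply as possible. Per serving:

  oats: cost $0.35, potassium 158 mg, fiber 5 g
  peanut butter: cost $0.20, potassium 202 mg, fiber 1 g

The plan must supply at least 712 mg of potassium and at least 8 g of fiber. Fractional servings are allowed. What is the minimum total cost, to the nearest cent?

$0.91

The cheapest plan sits at a corner of the feasible region — with two constraints it uses at most two foods.
oats only: max(712/158, 8/5) = 4.506 servings → $1.58.
peanut butter only: max(712/202, 8/1) = 8 servings → $1.60.
oats + peanut butter with both tight: 1.061 servings and 2.695 servings → $0.91.
So the least-cost plan costs $0.91.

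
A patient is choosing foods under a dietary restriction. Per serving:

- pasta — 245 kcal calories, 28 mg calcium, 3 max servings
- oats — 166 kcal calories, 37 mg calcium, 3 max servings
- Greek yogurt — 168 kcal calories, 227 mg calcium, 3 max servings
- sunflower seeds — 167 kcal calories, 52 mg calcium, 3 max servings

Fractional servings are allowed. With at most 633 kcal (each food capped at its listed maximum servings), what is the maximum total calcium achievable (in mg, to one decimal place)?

721.2 mg

Calcium per kcal: Greek yogurt 1.351, sunflower seeds 0.3114, oats 0.2229, pasta 0.1143.
Take 3 servings of Greek yogurt: uses 504 kcal, +681.0 mg calcium (running total 681.0 mg).
Take 0.7725 servings of sunflower seeds: uses 129 kcal, +40.2 mg calcium (running total 721.2 mg).
Greedy by best ratio exhausts the calories allowance optimally: 721.2 mg.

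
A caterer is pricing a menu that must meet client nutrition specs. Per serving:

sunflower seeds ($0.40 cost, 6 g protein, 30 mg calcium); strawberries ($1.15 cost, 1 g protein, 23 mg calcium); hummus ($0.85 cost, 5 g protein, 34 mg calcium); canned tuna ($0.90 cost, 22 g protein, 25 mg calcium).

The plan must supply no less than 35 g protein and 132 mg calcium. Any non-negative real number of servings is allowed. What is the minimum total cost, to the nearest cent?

$2.05

The cheapest plan sits at a corner of the feasible region — with two constraints it uses at most two foods.
sunflower seeds only: max(35/6, 132/30) = 5.833 servings → $2.33.
strawberries only: max(35/1, 132/23) = 35 servings → $40.25.
hummus only: max(35/5, 132/34) = 7 servings → $5.95.
canned tuna only: max(35/22, 132/25) = 5.28 servings → $4.75.
sunflower seeds + strawberries: the both-tight solution has a negative serving — not a feasible corner.
sunflower seeds + hummus: intersection lies outside the first quadrant.
sunflower seeds + canned tuna with both tight: 3.978 servings and 0.5059 servings → $2.05.
strawberries + hummus with both targets exact would need a negative amount; discard.
strawberries + canned tuna with both tight: 4.218 servings and 1.399 servings → $6.11.
hummus + canned tuna with both tight: 3.257 servings and 0.8507 servings → $3.53.
Cheapest feasible corner: $2.05.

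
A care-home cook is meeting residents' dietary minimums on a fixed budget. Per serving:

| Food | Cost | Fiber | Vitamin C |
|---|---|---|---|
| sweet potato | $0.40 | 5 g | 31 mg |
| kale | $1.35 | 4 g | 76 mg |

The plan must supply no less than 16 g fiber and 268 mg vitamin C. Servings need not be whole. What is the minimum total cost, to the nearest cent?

$3.46

sweet potato only: max(16/5, 268/31) = 8.645 servings → $3.46.
kale only: max(16/4, 268/76) = 4 servings → $5.40.
sweet potato + kale with both tight: 0.5625 servings and 3.297 servings → $4.68.
The minimum over all feasible corners is $3.46.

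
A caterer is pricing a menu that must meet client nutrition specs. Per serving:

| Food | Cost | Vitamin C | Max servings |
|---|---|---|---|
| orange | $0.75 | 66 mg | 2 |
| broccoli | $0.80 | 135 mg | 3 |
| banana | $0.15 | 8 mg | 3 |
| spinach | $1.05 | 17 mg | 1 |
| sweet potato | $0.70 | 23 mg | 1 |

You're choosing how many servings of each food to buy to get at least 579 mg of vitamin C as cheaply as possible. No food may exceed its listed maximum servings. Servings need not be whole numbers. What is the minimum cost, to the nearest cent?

Cost per mg of vitamin C: broccoli $0.0059, orange $0.0114, banana $0.0187, sweet potato $0.0304, spinach $0.0618.
Take 3 servings of broccoli: +405.0 mg vitamin C for $2.40 (total $2.40, still need 174.0 mg).
Take 2 servings of orange: +132.0 mg vitamin C for $1.50 (total $3.90, still need 42.0 mg).
Take 3 servings of banana: +24.0 mg vitamin C for $0.45 (total $4.35, still need 18.0 mg).
Take 0.7826 servings of sweet potato: +18.0 mg vitamin C for $0.55 (total $4.90, still need 0.0 mg).
Filling from the cheapest source first is optimal under one linear minimum: $4.90.

$4.90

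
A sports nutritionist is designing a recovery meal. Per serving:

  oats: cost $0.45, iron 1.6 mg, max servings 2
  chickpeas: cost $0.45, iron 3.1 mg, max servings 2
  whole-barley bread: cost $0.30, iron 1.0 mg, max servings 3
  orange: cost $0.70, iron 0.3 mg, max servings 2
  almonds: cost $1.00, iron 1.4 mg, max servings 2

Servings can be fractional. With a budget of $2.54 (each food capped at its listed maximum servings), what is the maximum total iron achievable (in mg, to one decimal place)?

Iron per dollar: chickpeas 6.889, oats 3.556, whole-barley bread 3.333, almonds 1.4, orange 0.4286.
Take 2 servings of chickpeas: spends $0.90, +6.2 mg iron (running total 6.2 mg).
Take 2 servings of oats: spends $0.90, +3.2 mg iron (running total 9.4 mg).
Take 2.467 servings of whole-barley bread: spends $0.74, +2.5 mg iron (running total 11.9 mg).
Greedy by best ratio exhausts the cost allowance optimally: 11.9 mg.

11.9 mg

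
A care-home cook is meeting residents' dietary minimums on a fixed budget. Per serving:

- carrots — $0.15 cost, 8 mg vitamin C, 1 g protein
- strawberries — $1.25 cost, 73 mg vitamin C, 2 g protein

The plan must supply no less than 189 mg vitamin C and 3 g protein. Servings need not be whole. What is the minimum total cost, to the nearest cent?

$3.24

This is a tiny linear program; its minimum lies at a vertex of the feasible set. List the vertices and price them.
carrots only: max(189/8, 3/1) = 23.62 servings → $3.54.
strawberries only: max(189/73, 3/2) = 2.589 servings → $3.24.
carrots + strawberries with both targets exact would need a negative amount; discard.
The minimum over all feasible corners is $3.24.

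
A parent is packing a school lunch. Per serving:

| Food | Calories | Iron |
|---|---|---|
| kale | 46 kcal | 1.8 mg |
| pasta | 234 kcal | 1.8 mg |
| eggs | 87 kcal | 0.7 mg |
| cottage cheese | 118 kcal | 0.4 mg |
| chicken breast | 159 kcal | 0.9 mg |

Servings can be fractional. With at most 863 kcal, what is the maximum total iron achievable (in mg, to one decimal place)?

33.8 mg

Iron per kcal: kale 0.03913, eggs 0.008046, pasta 0.007692, chicken breast 0.00566, cottage cheese 0.00339.
With no serving limits, spend the whole calories allowance on kale: 863 kcal / 46 kcal × 1.8 mg = 33.8 mg.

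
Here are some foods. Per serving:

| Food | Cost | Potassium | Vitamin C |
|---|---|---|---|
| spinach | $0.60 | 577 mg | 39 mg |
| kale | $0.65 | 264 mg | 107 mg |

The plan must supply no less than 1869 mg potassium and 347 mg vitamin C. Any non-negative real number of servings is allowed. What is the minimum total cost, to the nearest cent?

Two binding constraints pin down two serving amounts, so the optimal mix uses at most two foods. The candidates are each food alone (scaled to the tighter of potassium/vitamin C) and each pair with both constraints tight.
spinach only: max(1869/577, 347/39) = 8.897 servings → $5.34.
kale only: max(1869/264, 347/107) = 7.08 servings → $4.60.
spinach + kale with both tight: 2.107 servings and 2.475 servings → $2.87.
The minimum over all feasible corners is $2.87.

$2.87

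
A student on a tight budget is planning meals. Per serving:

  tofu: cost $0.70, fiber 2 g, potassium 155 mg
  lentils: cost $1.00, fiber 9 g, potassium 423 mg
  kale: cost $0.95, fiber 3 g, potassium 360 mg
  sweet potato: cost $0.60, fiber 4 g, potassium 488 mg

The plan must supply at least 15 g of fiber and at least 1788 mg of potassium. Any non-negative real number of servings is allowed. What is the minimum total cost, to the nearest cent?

With two linear requirements the optimum uses one or two foods; enumerate the corners.
tofu only: max(15/2, 1788/155) = 11.54 servings → $8.07.
lentils only: max(15/9, 1788/423) = 4.227 servings → $4.23.
kale only: max(15/3, 1788/360) = 5 servings → $4.75.
sweet potato only: max(15/4, 1788/488) = 3.75 servings → $2.25.
tofu + lentils: intersection lies outside the first quadrant.
tofu + kale with both tight: 0.1412 servings and 4.906 servings → $4.76.
tofu + sweet potato with both tight: 0.4719 servings and 3.514 servings → $2.44.
lentils + kale with both tight: 0.01826 servings and 4.945 servings → $4.72.
lentils + sweet potato with both tight: 0.06222 servings and 3.61 servings → $2.23.
kale + sweet potato: the both-tight solution has a negative serving — not a feasible corner.
The minimum over all feasible corners is $2.23.

$2.23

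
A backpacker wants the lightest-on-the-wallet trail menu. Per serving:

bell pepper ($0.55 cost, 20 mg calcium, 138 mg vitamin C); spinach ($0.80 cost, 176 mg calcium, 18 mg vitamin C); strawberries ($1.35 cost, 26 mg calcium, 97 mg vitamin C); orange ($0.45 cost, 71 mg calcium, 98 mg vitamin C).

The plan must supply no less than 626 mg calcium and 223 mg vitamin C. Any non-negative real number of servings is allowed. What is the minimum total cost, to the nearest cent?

For a min-cost LP with two ≥-constraints, a basic feasible solution has at most two positive variables.
bell pepper only: max(626/20, 223/138) = 31.3 servings → $17.21.
spinach only: max(626/176, 223/18) = 12.39 servings → $9.91.
strawberries only: max(626/26, 223/97) = 24.08 servings → $32.50.
orange only: max(626/71, 223/98) = 8.817 servings → $3.97.
bell pepper + spinach with both tight: 1.169 servings and 3.424 servings → $3.38.
bell pepper + strawberries: intersection lies outside the first quadrant.
bell pepper + orange with both targets exact would need a negative amount; discard.
spinach + strawberries with both tight: 3.308 servings and 1.685 servings → $4.92.
spinach + orange with both tight: 2.85 servings and 1.752 servings → $3.07.
strawberries + orange: intersection lies outside the first quadrant.
Cheapest feasible corner: $3.07.

$3.07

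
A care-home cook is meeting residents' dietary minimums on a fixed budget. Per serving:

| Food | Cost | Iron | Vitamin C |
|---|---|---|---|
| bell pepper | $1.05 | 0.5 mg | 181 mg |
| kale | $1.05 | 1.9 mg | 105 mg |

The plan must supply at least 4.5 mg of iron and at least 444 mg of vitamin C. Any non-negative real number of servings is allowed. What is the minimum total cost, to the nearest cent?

Compare the cost at each extreme point of the feasible region.
bell pepper only: max(4.5/0.5, 444/181) = 9 servings → $9.45.
kale only: max(4.5/1.9, 444/105) = 4.229 servings → $4.44.
bell pepper + kale with both tight: 1.274 servings and 2.033 servings → $3.47.
The minimum over all feasible corners is $3.47.

$3.47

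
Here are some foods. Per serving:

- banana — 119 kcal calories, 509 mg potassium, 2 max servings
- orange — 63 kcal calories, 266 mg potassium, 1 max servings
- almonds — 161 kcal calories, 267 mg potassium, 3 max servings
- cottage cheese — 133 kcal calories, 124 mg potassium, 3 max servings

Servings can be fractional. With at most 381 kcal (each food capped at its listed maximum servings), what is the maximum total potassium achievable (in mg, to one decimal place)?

1416.7 mg

Potassium per kcal: banana 4.277, orange 4.222, almonds 1.658, cottage cheese 0.9323.
Take 2 servings of banana: uses 238 kcal, +1018.0 mg potassium (running total 1018.0 mg).
Take 1 serving of orange: uses 63 kcal, +266.0 mg potassium (running total 1284.0 mg).
Take 0.4969 servings of almonds: uses 80 kcal, +132.7 mg potassium (running total 1416.7 mg).
Greedy by best ratio exhausts the calories allowance optimally: 1416.7 mg.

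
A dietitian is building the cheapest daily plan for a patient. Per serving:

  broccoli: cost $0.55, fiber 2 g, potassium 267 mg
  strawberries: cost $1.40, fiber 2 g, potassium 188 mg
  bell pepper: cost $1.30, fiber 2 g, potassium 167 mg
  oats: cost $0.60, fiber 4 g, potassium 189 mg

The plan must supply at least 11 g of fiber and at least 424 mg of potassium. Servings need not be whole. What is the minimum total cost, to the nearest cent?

$1.65

At the optimum either one food covers both requirements or two foods hit both targets exactly; no other combination can be cheaper.
broccoli only: max(11/2, 424/267) = 5.5 servings → $3.02.
strawberries only: max(11/2, 424/188) = 5.5 servings → $7.70.
bell pepper only: max(11/2, 424/167) = 5.5 servings → $7.15.
oats only: max(11/4, 424/189) = 2.75 servings → $1.65.
broccoli + strawberries: the both-tight solution has a negative serving — not a feasible corner.
broccoli + bell pepper with both targets exact would need a negative amount; discard.
broccoli + oats with both targets exact would need a negative amount; discard.
strawberries + bell pepper: intersection lies outside the first quadrant.
strawberries + oats: the both-tight solution has a negative serving — not a feasible corner.
bell pepper + oats: intersection lies outside the first quadrant.
So the least-cost plan costs $1.65.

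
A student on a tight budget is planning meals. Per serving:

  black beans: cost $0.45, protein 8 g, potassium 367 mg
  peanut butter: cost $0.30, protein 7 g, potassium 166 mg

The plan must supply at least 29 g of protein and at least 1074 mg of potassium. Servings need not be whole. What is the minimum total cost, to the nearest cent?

With two linear requirements the optimum uses one or two foods; enumerate the corners.
black beans only: max(29/8, 1074/367) = 3.625 servings → $1.63.
peanut butter only: max(29/7, 1074/166) = 6.47 servings → $1.94.
black beans + peanut butter with both tight: 2.179 servings and 1.653 servings → $1.48.
So the least-cost plan costs $1.48.

$1.48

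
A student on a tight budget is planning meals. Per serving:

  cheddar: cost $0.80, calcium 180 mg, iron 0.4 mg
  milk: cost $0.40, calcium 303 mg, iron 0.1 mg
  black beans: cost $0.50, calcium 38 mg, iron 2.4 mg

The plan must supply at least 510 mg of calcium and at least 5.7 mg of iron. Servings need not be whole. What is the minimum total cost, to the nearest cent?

$1.72

Check every corner: each single food scaled to meet both minima, and each pair solved so both constraints bind.
cheddar only: max(510/180, 5.7/0.4) = 14.25 servings → $11.40.
milk only: max(510/303, 5.7/0.1) = 57 servings → $22.80.
black beans only: max(510/38, 5.7/2.4) = 13.42 servings → $6.71.
cheddar + milk with both targets exact would need a negative amount; discard.
cheddar + black beans with both tight: 2.417 servings and 1.972 servings → $2.92.
milk + black beans with both tight: 1.393 servings and 2.317 servings → $1.72.
So the least-cost plan costs $1.72.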